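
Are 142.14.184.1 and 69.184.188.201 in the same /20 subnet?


Mask: 255.255.240.0
142.14.184.1 AND mask = 142.14.176.0
69.184.188.201 AND mask = 69.184.176.0
No, different subnets (142.14.176.0 vs 69.184.176.0)


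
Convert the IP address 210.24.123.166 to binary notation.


210 = 11010010
24 = 00011000
123 = 01111011
166 = 10100110
Binary: 11010010.00011000.01111011.10100110


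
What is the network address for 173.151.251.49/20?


IP:   10101101.10010111.11111011.00110001
Mask: 11111111.11111111.11110000.00000000
AND operation:
Net:  10101101.10010111.11110000.00000000
Network: 173.151.240.0/20


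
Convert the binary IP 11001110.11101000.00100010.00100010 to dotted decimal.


11001110 = 206
11101000 = 232
00100010 = 34
00100010 = 34
IP: 206.232.34.34


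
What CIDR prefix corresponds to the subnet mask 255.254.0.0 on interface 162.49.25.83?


Binary: 11111111.11111110.00000000.00000000
Count leading 1s
Prefix: /15


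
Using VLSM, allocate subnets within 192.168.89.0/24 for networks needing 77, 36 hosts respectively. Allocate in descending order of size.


77 hosts -> /25 (126 usable): 192.168.89.0/25
36 hosts -> /26 (62 usable): 192.168.89.128/26
Allocation: 192.168.89.0/25 (77 hosts, 126 usable); 192.168.89.128/26 (36 hosts, 62 usable)


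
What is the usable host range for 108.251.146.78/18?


Network: 108.251.128.0
Broadcast: 108.251.191.255
First usable = network + 1
Last usable = broadcast - 1
Range: 108.251.128.1 to 108.251.191.254


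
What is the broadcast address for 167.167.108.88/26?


Network: 167.167.108.64/26
Host bits = 6
Set all host bits to 1:
Broadcast: 167.167.108.127


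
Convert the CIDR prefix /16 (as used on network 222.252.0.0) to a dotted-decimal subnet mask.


/16 means 16 network bits, 16 host bits
Binary: 11111111111111110000000000000000
Mask: 255.255.0.0


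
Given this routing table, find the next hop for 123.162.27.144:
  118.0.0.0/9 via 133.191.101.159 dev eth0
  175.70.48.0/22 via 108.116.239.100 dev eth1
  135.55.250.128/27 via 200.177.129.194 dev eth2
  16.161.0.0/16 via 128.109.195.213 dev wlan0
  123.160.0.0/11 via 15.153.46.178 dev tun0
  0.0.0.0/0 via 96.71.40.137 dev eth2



Longest prefix match for 123.162.27.144:
  /9 118.0.0.0: no
  /22 175.70.48.0: no
  /27 135.55.250.128: no
  /16 16.161.0.0: no
  /11 123.160.0.0: MATCH
  /0 0.0.0.0: MATCH
Selected: next-hop 15.153.46.178 via tun0 (matched /11)


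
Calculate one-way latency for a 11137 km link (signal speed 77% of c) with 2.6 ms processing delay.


Speed = 0.77 * 3e5 km/s = 231000 km/s
Propagation delay = 11137 / 231000 = 0.0482 s = 48.2121 ms
Processing delay = 2.6 ms
Total one-way latency = 50.8121 ms


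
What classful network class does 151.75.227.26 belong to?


First octet: 151
Binary: 10010111
10xxxxxx -> Class B (128-191)
Class B, default mask 255.255.0.0 (/16)


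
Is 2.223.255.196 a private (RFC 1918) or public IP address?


RFC 1918 private ranges:
  10.0.0.0/8 (10.0.0.0 - 10.255.255.255)
  172.16.0.0/12 (172.16.0.0 - 172.31.255.255)
  192.168.0.0/16 (192.168.0.0 - 192.168.255.255)
Public (not in any RFC 1918 range)


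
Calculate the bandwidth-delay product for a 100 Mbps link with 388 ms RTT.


BDP = bandwidth * RTT
= 100 Mbps * 388 ms
= 100 * 1e6 * 388 / 1000 bits
= 38800000 bits
= 4850000 bytes
= 4736.3281 KB
BDP = 38800000 bits (4850000 bytes)


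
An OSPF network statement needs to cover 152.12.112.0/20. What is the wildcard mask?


Subnet mask: 255.255.240.0
Wildcard = 255.255.255.255 - subnet mask
255 - 255 = 0
255 - 255 = 0
255 - 240 = 15
255 - 0 = 255
Wildcard: 0.0.15.255


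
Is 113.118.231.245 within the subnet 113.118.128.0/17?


Subnet network: 113.118.128.0
Test IP AND mask: 113.118.128.0
Yes, 113.118.231.245 is in 113.118.128.0/17


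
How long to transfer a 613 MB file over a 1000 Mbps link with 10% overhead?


Effective throughput = 1000 * (1 - 10/100) = 900 Mbps
File size in Mb = 613 * 8 = 4904 Mb
Time = 4904 / 900
Time = 5.4489 seconds


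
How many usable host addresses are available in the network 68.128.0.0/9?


Host bits = 32 - 9 = 23
Total addresses = 2^23 = 8388608
Usable = total - 2 (network and broadcast)
Usable hosts: 8388606


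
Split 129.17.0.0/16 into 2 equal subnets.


New prefix = 16 + 1 = 17
Each subnet has 32768 addresses
  129.17.0.0/17
  129.17.128.0/17
Subnets: 129.17.0.0/17, 129.17.128.0/17


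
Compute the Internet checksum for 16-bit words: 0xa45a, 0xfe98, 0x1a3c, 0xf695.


Sum all words (with carry folding):
+ 0xa45a = 0xa45a
+ 0xfe98 = 0xa2f3
+ 0x1a3c = 0xbd2f
+ 0xf695 = 0xb3c5
One's complement: ~0xb3c5
Checksum = 0x4c3a


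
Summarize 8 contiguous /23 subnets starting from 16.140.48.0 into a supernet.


Original prefix: /23
Number of subnets: 8 = 2^3
New prefix = 23 - 3 = 20
Supernet: 16.140.48.0/20


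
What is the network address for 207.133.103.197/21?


IP:   11001111.10000101.01100111.11000101
Mask: 11111111.11111111.11111000.00000000
AND operation:
Net:  11001111.10000101.01100000.00000000
Network: 207.133.96.0/21


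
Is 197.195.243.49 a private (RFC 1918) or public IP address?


RFC 1918 private ranges:
  10.0.0.0/8 (10.0.0.0 - 10.255.255.255)
  172.16.0.0/12 (172.16.0.0 - 172.31.255.255)
  192.168.0.0/16 (192.168.0.0 - 192.168.255.255)
Public (not in any RFC 1918 range)


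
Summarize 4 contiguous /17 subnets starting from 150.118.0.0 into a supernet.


Original prefix: /17
Number of subnets: 4 = 2^2
New prefix = 17 - 2 = 15
Supernet: 150.118.0.0/15


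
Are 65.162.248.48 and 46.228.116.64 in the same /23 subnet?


Mask: 255.255.254.0
65.162.248.48 AND mask = 65.162.248.0
46.228.116.64 AND mask = 46.228.116.0
No, different subnets (65.162.248.0 vs 46.228.116.0)


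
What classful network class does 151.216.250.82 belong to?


First octet: 151
Binary: 10010111
10xxxxxx -> Class B (128-191)
Class B, default mask 255.255.0.0 (/16)


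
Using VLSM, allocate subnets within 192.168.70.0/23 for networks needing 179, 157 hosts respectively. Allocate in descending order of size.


179 hosts -> /24 (254 usable): 192.168.70.0/24
157 hosts -> /24 (254 usable): 192.168.71.0/24
Allocation: 192.168.70.0/24 (179 hosts, 254 usable); 192.168.71.0/24 (157 hosts, 254 usable)


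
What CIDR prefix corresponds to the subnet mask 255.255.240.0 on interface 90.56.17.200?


Binary: 11111111.11111111.11110000.00000000
Count leading 1s
Prefix: /20


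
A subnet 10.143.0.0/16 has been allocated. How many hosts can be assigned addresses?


Host bits = 32 - 16 = 16
Total addresses = 2^16 = 65536
Usable = total - 2 (network and broadcast)
Usable hosts: 65534


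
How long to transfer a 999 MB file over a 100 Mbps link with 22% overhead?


Effective throughput = 100 * (1 - 22/100) = 78 Mbps
File size in Mb = 999 * 8 = 7992 Mb
Time = 7992 / 78
Time = 102.4615 seconds


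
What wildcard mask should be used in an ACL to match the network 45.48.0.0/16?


Subnet mask: 255.255.0.0
Wildcard = 255.255.255.255 - subnet mask
255 - 255 = 0
255 - 255 = 0
255 - 0 = 255
255 - 0 = 255
Wildcard: 0.0.255.255


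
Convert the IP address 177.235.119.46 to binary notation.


177 = 10110001
235 = 11101011
119 = 01110111
46 = 00101110
Binary: 10110001.11101011.01110111.00101110


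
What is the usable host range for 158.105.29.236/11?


Network: 158.96.0.0
Broadcast: 158.127.255.255
First usable = network + 1
Last usable = broadcast - 1
Range: 158.96.0.1 to 158.127.255.254


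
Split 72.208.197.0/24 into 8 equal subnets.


New prefix = 24 + 3 = 27
Each subnet has 32 addresses
  72.208.197.0/27
  72.208.197.32/27
  72.208.197.64/27
  72.208.197.96/27
  72.208.197.128/27
  72.208.197.160/27
  72.208.197.192/27
  72.208.197.224/27
Subnets: 72.208.197.0/27, 72.208.197.32/27, 72.208.197.64/27, 72.208.197.96/27, 72.208.197.128/27, 72.208.197.160/27, 72.208.197.192/27, 72.208.197.224/27


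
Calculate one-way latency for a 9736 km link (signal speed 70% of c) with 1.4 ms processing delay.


Speed = 0.7 * 3e5 km/s = 210000 km/s
Propagation delay = 9736 / 210000 = 0.0464 s = 46.3619 ms
Processing delay = 1.4 ms
Total one-way latency = 47.7619 ms


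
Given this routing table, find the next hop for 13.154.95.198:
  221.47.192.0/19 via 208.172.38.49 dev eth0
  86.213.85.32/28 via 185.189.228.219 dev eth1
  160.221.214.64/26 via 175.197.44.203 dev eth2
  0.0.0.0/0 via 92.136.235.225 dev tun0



Longest prefix match for 13.154.95.198:
  /19 221.47.192.0: no
  /28 86.213.85.32: no
  /26 160.221.214.64: no
  /0 0.0.0.0: MATCH
Selected: next-hop 92.136.235.225 via tun0 (matched /0)


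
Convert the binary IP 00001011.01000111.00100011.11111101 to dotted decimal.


00001011 = 11
01000111 = 71
00100011 = 35
11111101 = 253
IP: 11.71.35.253


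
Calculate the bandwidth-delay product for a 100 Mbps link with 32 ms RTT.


BDP = bandwidth * RTT
= 100 Mbps * 32 ms
= 100 * 1e6 * 32 / 1000 bits
= 3200000 bits
= 400000 bytes
= 390.625 KB
BDP = 3200000 bits (400000 bytes)


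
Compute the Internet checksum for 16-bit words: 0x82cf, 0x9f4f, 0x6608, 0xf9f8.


Sum all words (with carry folding):
+ 0x82cf = 0x82cf
+ 0x9f4f = 0x221f
+ 0x6608 = 0x8827
+ 0xf9f8 = 0x8220
One's complement: ~0x8220
Checksum = 0x7ddf


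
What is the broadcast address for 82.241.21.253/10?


Network: 82.192.0.0/10
Host bits = 22
Set all host bits to 1:
Broadcast: 82.255.255.255


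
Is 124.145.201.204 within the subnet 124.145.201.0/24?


Subnet network: 124.145.201.0
Test IP AND mask: 124.145.201.0
Yes, 124.145.201.204 is in 124.145.201.0/24


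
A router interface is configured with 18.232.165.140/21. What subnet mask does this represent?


/21 means 21 network bits, 11 host bits
Binary: 11111111111111111111100000000000
Mask: 255.255.248.0


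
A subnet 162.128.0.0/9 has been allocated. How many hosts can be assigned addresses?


Host bits = 32 - 9 = 23
Total addresses = 2^23 = 8388608
Usable = total - 2 (network and broadcast)
Usable hosts: 8388606


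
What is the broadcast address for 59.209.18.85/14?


Network: 59.208.0.0/14
Host bits = 18
Set all host bits to 1:
Broadcast: 59.211.255.255


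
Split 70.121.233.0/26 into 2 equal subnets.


New prefix = 26 + 1 = 27
Each subnet has 32 addresses
  70.121.233.0/27
  70.121.233.32/27
Subnets: 70.121.233.0/27, 70.121.233.32/27


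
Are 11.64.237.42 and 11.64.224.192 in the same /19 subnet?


Mask: 255.255.224.0
11.64.237.42 AND mask = 11.64.224.0
11.64.224.192 AND mask = 11.64.224.0
Yes, same subnet (11.64.224.0)


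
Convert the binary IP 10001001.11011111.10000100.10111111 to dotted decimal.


10001001 = 137
11011111 = 223
10000100 = 132
10111111 = 191
IP: 137.223.132.191


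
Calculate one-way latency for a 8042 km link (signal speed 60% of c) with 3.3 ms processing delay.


Speed = 0.6 * 3e5 km/s = 180000 km/s
Propagation delay = 8042 / 180000 = 0.0447 s = 44.6778 ms
Processing delay = 3.3 ms
Total one-way latency = 47.9778 ms


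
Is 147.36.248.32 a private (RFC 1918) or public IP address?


RFC 1918 private ranges:
  10.0.0.0/8 (10.0.0.0 - 10.255.255.255)
  172.16.0.0/12 (172.16.0.0 - 172.31.255.255)
  192.168.0.0/16 (192.168.0.0 - 192.168.255.255)
Public (not in any RFC 1918 range)


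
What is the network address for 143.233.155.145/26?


IP:   10001111.11101001.10011011.10010001
Mask: 11111111.11111111.11111111.11000000
AND operation:
Net:  10001111.11101001.10011011.10000000
Network: 143.233.155.128/26


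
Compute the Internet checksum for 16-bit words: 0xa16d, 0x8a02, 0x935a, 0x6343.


Sum all words (with carry folding):
+ 0xa16d = 0xa16d
+ 0x8a02 = 0x2b70
+ 0x935a = 0xbeca
+ 0x6343 = 0x220e
One's complement: ~0x220e
Checksum = 0xddf1


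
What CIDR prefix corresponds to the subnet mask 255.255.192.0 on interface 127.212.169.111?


Binary: 11111111.11111111.11000000.00000000
Count leading 1s
Prefix: /18


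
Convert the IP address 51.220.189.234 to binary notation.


51 = 00110011
220 = 11011100
189 = 10111101
234 = 11101010
Binary: 00110011.11011100.10111101.11101010


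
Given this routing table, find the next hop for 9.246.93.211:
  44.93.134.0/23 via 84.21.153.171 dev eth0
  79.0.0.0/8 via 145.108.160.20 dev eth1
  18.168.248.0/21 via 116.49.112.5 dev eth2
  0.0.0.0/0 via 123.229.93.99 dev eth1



Longest prefix match for 9.246.93.211:
  /23 44.93.134.0: no
  /8 79.0.0.0: no
  /21 18.168.248.0: no
  /0 0.0.0.0: MATCH
Selected: next-hop 123.229.93.99 via eth1 (matched /0)


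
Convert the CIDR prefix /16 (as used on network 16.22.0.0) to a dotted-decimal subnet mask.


/16 means 16 network bits, 16 host bits
Binary: 11111111111111110000000000000000
Mask: 255.255.0.0


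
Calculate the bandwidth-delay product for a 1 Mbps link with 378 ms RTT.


BDP = bandwidth * RTT
= 1 Mbps * 378 ms
= 1 * 1e6 * 378 / 1000 bits
= 378000 bits
= 47250 bytes
= 46.1426 KB
BDP = 378000 bits (47250 bytes)


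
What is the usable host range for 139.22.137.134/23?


Network: 139.22.136.0
Broadcast: 139.22.137.255
First usable = network + 1
Last usable = broadcast - 1
Range: 139.22.136.1 to 139.22.137.254


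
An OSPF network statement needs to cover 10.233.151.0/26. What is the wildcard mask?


Subnet mask: 255.255.255.192
Wildcard = 255.255.255.255 - subnet mask
255 - 255 = 0
255 - 255 = 0
255 - 255 = 0
255 - 192 = 63
Wildcard: 0.0.0.63


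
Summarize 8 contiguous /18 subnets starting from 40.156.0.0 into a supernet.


Original prefix: /18
Number of subnets: 8 = 2^3
New prefix = 18 - 3 = 15
Supernet: 40.156.0.0/15


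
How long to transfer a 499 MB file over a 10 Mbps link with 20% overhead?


Effective throughput = 10 * (1 - 20/100) = 8 Mbps
File size in Mb = 499 * 8 = 3992 Mb
Time = 3992 / 8
Time = 499 seconds


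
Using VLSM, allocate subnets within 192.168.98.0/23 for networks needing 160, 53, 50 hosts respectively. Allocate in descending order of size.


160 hosts -> /24 (254 usable): 192.168.98.0/24
53 hosts -> /26 (62 usable): 192.168.99.0/26
50 hosts -> /26 (62 usable): 192.168.99.64/26
Allocation: 192.168.98.0/24 (160 hosts, 254 usable); 192.168.99.0/26 (53 hosts, 62 usable); 192.168.99.64/26 (50 hosts, 62 usable)


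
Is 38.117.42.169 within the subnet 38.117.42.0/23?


Subnet network: 38.117.42.0
Test IP AND mask: 38.117.42.0
Yes, 38.117.42.169 is in 38.117.42.0/23


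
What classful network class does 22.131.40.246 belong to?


First octet: 22
Binary: 00010110
0xxxxxxx -> Class A (1-126)
Class A, default mask 255.0.0.0 (/8)


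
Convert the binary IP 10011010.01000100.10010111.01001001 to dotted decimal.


10011010 = 154
01000100 = 68
10010111 = 151
01001001 = 73
IP: 154.68.151.73


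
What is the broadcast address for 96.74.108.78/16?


Network: 96.74.0.0/16
Host bits = 16
Set all host bits to 1:
Broadcast: 96.74.255.255


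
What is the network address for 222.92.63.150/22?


IP:   11011110.01011100.00111111.10010110
Mask: 11111111.11111111.11111100.00000000
AND operation:
Net:  11011110.01011100.00111100.00000000
Network: 222.92.60.0/22


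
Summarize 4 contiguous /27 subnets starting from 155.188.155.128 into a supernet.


Original prefix: /27
Number of subnets: 4 = 2^2
New prefix = 27 - 2 = 25
Supernet: 155.188.155.128/25


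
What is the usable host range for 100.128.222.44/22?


Network: 100.128.220.0
Broadcast: 100.128.223.255
First usable = network + 1
Last usable = broadcast - 1
Range: 100.128.220.1 to 100.128.223.254


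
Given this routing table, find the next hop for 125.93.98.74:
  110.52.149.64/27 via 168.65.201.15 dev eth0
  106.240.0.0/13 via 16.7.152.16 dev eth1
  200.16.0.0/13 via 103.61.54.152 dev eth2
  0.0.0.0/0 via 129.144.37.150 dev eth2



Longest prefix match for 125.93.98.74:
  /27 110.52.149.64: no
  /13 106.240.0.0: no
  /13 200.16.0.0: no
  /0 0.0.0.0: MATCH
Selected: next-hop 129.144.37.150 via eth2 (matched /0)


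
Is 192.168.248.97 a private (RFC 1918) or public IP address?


RFC 1918 private ranges:
  10.0.0.0/8 (10.0.0.0 - 10.255.255.255)
  172.16.0.0/12 (172.16.0.0 - 172.31.255.255)
  192.168.0.0/16 (192.168.0.0 - 192.168.255.255)
Private (in 192.168.0.0/16)


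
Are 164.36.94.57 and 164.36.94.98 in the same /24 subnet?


Mask: 255.255.255.0
164.36.94.57 AND mask = 164.36.94.0
164.36.94.98 AND mask = 164.36.94.0
Yes, same subnet (164.36.94.0)


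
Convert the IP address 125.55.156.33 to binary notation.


125 = 01111101
55 = 00110111
156 = 10011100
33 = 00100001
Binary: 01111101.00110111.10011100.00100001


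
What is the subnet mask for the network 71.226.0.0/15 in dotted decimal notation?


/15 means 15 network bits, 17 host bits
Binary: 11111111111111100000000000000000
Mask: 255.254.0.0


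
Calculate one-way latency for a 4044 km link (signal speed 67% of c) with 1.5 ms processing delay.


Speed = 0.67 * 3e5 km/s = 201000 km/s
Propagation delay = 4044 / 201000 = 0.0201 s = 20.1194 ms
Processing delay = 1.5 ms
Total one-way latency = 21.6194 ms


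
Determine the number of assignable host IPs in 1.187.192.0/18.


Host bits = 32 - 18 = 14
Total addresses = 2^14 = 16384
Usable = total - 2 (network and broadcast)
Usable hosts: 16382


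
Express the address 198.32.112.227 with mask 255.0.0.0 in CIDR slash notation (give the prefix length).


Binary: 11111111.00000000.00000000.00000000
Count leading 1s
Prefix: /8


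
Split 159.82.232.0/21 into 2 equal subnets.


New prefix = 21 + 1 = 22
Each subnet has 1024 addresses
  159.82.232.0/22
  159.82.236.0/22
Subnets: 159.82.232.0/22, 159.82.236.0/22


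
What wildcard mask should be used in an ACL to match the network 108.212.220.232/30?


Subnet mask: 255.255.255.252
Wildcard = 255.255.255.255 - subnet mask
255 - 255 = 0
255 - 255 = 0
255 - 255 = 0
255 - 252 = 3
Wildcard: 0.0.0.3


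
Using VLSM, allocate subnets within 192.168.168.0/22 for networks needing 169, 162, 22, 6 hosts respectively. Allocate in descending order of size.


169 hosts -> /24 (254 usable): 192.168.168.0/24
162 hosts -> /24 (254 usable): 192.168.169.0/24
22 hosts -> /27 (30 usable): 192.168.170.0/27
6 hosts -> /29 (6 usable): 192.168.170.32/29
Allocation: 192.168.168.0/24 (169 hosts, 254 usable); 192.168.169.0/24 (162 hosts, 254 usable); 192.168.170.0/27 (22 hosts, 30 usable); 192.168.170.32/29 (6 hosts, 6 usable)


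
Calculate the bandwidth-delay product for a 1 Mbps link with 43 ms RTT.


BDP = bandwidth * RTT
= 1 Mbps * 43 ms
= 1 * 1e6 * 43 / 1000 bits
= 43000 bits
= 5375 bytes
= 5.249 KB
BDP = 43000 bits (5375 bytes)


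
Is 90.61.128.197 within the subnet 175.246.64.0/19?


Subnet network: 175.246.64.0
Test IP AND mask: 90.61.128.0
No, 90.61.128.197 is not in 175.246.64.0/19


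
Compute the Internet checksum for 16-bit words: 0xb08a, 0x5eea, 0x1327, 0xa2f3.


Sum all words (with carry folding):
+ 0xb08a = 0xb08a
+ 0x5eea = 0x0f75
+ 0x1327 = 0x229c
+ 0xa2f3 = 0xc58f
One's complement: ~0xc58f
Checksum = 0x3a70


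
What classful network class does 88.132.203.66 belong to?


First octet: 88
Binary: 01011000
0xxxxxxx -> Class A (1-126)
Class A, default mask 255.0.0.0 (/8)


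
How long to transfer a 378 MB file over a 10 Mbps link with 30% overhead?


Effective throughput = 10 * (1 - 30/100) = 7 Mbps
File size in Mb = 378 * 8 = 3024 Mb
Time = 3024 / 7
Time = 432 seconds


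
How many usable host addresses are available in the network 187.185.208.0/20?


Host bits = 32 - 20 = 12
Total addresses = 2^12 = 4096
Usable = total - 2 (network and broadcast)
Usable hosts: 4094


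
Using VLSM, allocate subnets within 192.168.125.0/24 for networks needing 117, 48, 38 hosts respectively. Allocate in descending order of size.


117 hosts -> /25 (126 usable): 192.168.125.0/25
48 hosts -> /26 (62 usable): 192.168.125.128/26
38 hosts -> /26 (62 usable): 192.168.125.192/26
Allocation: 192.168.125.0/25 (117 hosts, 126 usable); 192.168.125.128/26 (48 hosts, 62 usable); 192.168.125.192/26 (38 hosts, 62 usable)


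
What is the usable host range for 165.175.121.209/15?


Network: 165.174.0.0
Broadcast: 165.175.255.255
First usable = network + 1
Last usable = broadcast - 1
Range: 165.174.0.1 to 165.175.255.254


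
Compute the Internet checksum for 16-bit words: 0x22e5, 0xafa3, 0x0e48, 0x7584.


Sum all words (with carry folding):
+ 0x22e5 = 0x22e5
+ 0xafa3 = 0xd288
+ 0x0e48 = 0xe0d0
+ 0x7584 = 0x5655
One's complement: ~0x5655
Checksum = 0xa9aa


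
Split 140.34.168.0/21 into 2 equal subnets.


New prefix = 21 + 1 = 22
Each subnet has 1024 addresses
  140.34.168.0/22
  140.34.172.0/22
Subnets: 140.34.168.0/22, 140.34.172.0/22


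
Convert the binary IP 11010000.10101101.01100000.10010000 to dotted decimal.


11010000 = 208
10101101 = 173
01100000 = 96
10010000 = 144
IP: 208.173.96.144


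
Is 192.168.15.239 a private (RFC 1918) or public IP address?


RFC 1918 private ranges:
  10.0.0.0/8 (10.0.0.0 - 10.255.255.255)
  172.16.0.0/12 (172.16.0.0 - 172.31.255.255)
  192.168.0.0/16 (192.168.0.0 - 192.168.255.255)
Private (in 192.168.0.0/16)


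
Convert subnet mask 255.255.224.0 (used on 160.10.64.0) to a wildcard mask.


Subnet mask: 255.255.224.0
Wildcard = 255.255.255.255 - subnet mask
255 - 255 = 0
255 - 255 = 0
255 - 224 = 31
255 - 0 = 255
Wildcard: 0.0.31.255


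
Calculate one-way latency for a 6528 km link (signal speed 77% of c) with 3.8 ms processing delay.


Speed = 0.77 * 3e5 km/s = 231000 km/s
Propagation delay = 6528 / 231000 = 0.0283 s = 28.2597 ms
Processing delay = 3.8 ms
Total one-way latency = 32.0597 ms


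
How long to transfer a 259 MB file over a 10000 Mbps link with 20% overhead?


Effective throughput = 10000 * (1 - 20/100) = 8000 Mbps
File size in Mb = 259 * 8 = 2072 Mb
Time = 2072 / 8000
Time = 0.259 seconds


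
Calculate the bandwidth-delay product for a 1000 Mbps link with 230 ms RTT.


BDP = bandwidth * RTT
= 1000 Mbps * 230 ms
= 1000 * 1e6 * 230 / 1000 bits
= 230000000 bits
= 28750000 bytes
= 28076.1719 KB
BDP = 230000000 bits (28750000 bytes)


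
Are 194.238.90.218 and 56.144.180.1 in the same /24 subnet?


Mask: 255.255.255.0
194.238.90.218 AND mask = 194.238.90.0
56.144.180.1 AND mask = 56.144.180.0
No, different subnets (194.238.90.0 vs 56.144.180.0)


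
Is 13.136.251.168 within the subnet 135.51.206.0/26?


Subnet network: 135.51.206.0
Test IP AND mask: 13.136.251.128
No, 13.136.251.168 is not in 135.51.206.0/26


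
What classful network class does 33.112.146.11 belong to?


First octet: 33
Binary: 00100001
0xxxxxxx -> Class A (1-126)
Class A, default mask 255.0.0.0 (/8)


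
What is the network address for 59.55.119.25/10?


IP:   00111011.00110111.01110111.00011001
Mask: 11111111.11000000.00000000.00000000
AND operation:
Net:  00111011.00000000.00000000.00000000
Network: 59.0.0.0/10


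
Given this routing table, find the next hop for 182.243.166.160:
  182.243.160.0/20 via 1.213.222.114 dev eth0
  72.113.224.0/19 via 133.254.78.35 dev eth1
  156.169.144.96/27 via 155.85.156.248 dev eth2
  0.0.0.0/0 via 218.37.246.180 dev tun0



Longest prefix match for 182.243.166.160:
  /20 182.243.160.0: MATCH
  /19 72.113.224.0: no
  /27 156.169.144.96: no
  /0 0.0.0.0: MATCH
Selected: next-hop 1.213.222.114 via eth0 (matched /20)


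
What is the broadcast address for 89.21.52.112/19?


Network: 89.21.32.0/19
Host bits = 13
Set all host bits to 1:
Broadcast: 89.21.63.255


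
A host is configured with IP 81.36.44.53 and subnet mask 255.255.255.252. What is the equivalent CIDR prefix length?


Binary: 11111111.11111111.11111111.11111100
Count leading 1s
Prefix: /30


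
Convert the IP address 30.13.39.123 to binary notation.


30 = 00011110
13 = 00001101
39 = 00100111
123 = 01111011
Binary: 00011110.00001101.00100111.01111011


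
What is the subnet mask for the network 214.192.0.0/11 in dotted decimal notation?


/11 means 11 network bits, 21 host bits
Binary: 11111111111000000000000000000000
Mask: 255.224.0.0


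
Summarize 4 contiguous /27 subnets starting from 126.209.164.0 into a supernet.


Original prefix: /27
Number of subnets: 4 = 2^2
New prefix = 27 - 2 = 25
Supernet: 126.209.164.0/25


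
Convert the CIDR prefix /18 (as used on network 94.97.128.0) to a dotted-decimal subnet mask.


/18 means 18 network bits, 14 host bits
Binary: 11111111111111111100000000000000
Mask: 255.255.192.0


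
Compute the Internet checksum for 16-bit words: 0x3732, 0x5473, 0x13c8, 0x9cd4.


Sum all words (with carry folding):
+ 0x3732 = 0x3732
+ 0x5473 = 0x8ba5
+ 0x13c8 = 0x9f6d
+ 0x9cd4 = 0x3c42
One's complement: ~0x3c42
Checksum = 0xc3bd


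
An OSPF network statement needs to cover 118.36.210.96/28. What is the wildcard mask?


Subnet mask: 255.255.255.240
Wildcard = 255.255.255.255 - subnet mask
255 - 255 = 0
255 - 255 = 0
255 - 255 = 0
255 - 240 = 15
Wildcard: 0.0.0.15


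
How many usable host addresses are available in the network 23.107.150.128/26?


Host bits = 32 - 26 = 6
Total addresses = 2^6 = 64
Usable = total - 2 (network and broadcast)
Usable hosts: 62


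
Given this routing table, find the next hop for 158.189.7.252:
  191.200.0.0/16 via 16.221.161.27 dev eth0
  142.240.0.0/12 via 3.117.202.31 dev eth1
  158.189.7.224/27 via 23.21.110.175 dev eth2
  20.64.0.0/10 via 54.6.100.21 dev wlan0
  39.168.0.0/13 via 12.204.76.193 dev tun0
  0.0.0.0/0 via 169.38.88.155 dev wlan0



Longest prefix match for 158.189.7.252:
  /16 191.200.0.0: no
  /12 142.240.0.0: no
  /27 158.189.7.224: MATCH
  /10 20.64.0.0: no
  /13 39.168.0.0: no
  /0 0.0.0.0: MATCH
Selected: next-hop 23.21.110.175 via eth2 (matched /27)


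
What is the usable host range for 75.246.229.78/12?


Network: 75.240.0.0
Broadcast: 75.255.255.255
First usable = network + 1
Last usable = broadcast - 1
Range: 75.240.0.1 to 75.255.255.254


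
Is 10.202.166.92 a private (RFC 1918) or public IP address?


RFC 1918 private ranges:
  10.0.0.0/8 (10.0.0.0 - 10.255.255.255)
  172.16.0.0/12 (172.16.0.0 - 172.31.255.255)
  192.168.0.0/16 (192.168.0.0 - 192.168.255.255)
Private (in 10.0.0.0/8)


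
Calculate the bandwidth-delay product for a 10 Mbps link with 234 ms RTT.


BDP = bandwidth * RTT
= 10 Mbps * 234 ms
= 10 * 1e6 * 234 / 1000 bits
= 2340000 bits
= 292500 bytes
= 285.6445 KB
BDP = 2340000 bits (292500 bytes)


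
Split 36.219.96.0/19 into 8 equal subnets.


New prefix = 19 + 3 = 22
Each subnet has 1024 addresses
  36.219.96.0/22
  36.219.100.0/22
  36.219.104.0/22
  36.219.108.0/22
  36.219.112.0/22
  36.219.116.0/22
  36.219.120.0/22
  36.219.124.0/22
Subnets: 36.219.96.0/22, 36.219.100.0/22, 36.219.104.0/22, 36.219.108.0/22, 36.219.112.0/22, 36.219.116.0/22, 36.219.120.0/22, 36.219.124.0/22


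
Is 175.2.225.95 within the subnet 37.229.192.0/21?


Subnet network: 37.229.192.0
Test IP AND mask: 175.2.224.0
No, 175.2.225.95 is not in 37.229.192.0/21


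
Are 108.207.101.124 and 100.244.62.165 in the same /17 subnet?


Mask: 255.255.128.0
108.207.101.124 AND mask = 108.207.0.0
100.244.62.165 AND mask = 100.244.0.0
No, different subnets (108.207.0.0 vs 100.244.0.0)


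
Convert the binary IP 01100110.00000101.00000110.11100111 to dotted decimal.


01100110 = 102
00000101 = 5
00000110 = 6
11100111 = 231
IP: 102.5.6.231


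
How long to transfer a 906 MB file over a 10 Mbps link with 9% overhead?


Effective throughput = 10 * (1 - 9/100) = 9.1 Mbps
File size in Mb = 906 * 8 = 7248 Mb
Time = 7248 / 9.1
Time = 796.4835 seconds


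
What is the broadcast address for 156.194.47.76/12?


Network: 156.192.0.0/12
Host bits = 20
Set all host bits to 1:
Broadcast: 156.207.255.255


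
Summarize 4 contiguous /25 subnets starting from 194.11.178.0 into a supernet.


Original prefix: /25
Number of subnets: 4 = 2^2
New prefix = 25 - 2 = 23
Supernet: 194.11.178.0/23


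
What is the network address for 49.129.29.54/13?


IP:   00110001.10000001.00011101.00110110
Mask: 11111111.11111000.00000000.00000000
AND operation:
Net:  00110001.10000000.00000000.00000000
Network: 49.128.0.0/13


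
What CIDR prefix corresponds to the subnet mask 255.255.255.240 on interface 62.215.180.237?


Binary: 11111111.11111111.11111111.11110000
Count leading 1s
Prefix: /28


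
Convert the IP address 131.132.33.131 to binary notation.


131 = 10000011
132 = 10000100
33 = 00100001
131 = 10000011
Binary: 10000011.10000100.00100001.10000011


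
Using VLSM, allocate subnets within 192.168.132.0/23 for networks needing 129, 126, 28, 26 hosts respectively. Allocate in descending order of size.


129 hosts -> /24 (254 usable): 192.168.132.0/24
126 hosts -> /25 (126 usable): 192.168.133.0/25
28 hosts -> /27 (30 usable): 192.168.133.128/27
26 hosts -> /27 (30 usable): 192.168.133.160/27
Allocation: 192.168.132.0/24 (129 hosts, 254 usable); 192.168.133.0/25 (126 hosts, 126 usable); 192.168.133.128/27 (28 hosts, 30 usable); 192.168.133.160/27 (26 hosts, 30 usable)


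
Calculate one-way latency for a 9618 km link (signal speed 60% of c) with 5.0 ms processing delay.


Speed = 0.6 * 3e5 km/s = 180000 km/s
Propagation delay = 9618 / 180000 = 0.0534 s = 53.4333 ms
Processing delay = 5.0 ms
Total one-way latency = 58.4333 ms


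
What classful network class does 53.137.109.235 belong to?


First octet: 53
Binary: 00110101
0xxxxxxx -> Class A (1-126)
Class A, default mask 255.0.0.0 (/8)


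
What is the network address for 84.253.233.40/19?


IP:   01010100.11111101.11101001.00101000
Mask: 11111111.11111111.11100000.00000000
AND operation:
Net:  01010100.11111101.11100000.00000000
Network: 84.253.224.0/19


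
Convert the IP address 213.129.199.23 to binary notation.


213 = 11010101
129 = 10000001
199 = 11000111
23 = 00010111
Binary: 11010101.10000001.11000111.00010111


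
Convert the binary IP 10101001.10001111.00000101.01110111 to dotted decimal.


10101001 = 169
10001111 = 143
00000101 = 5
01110111 = 119
IP: 169.143.5.119


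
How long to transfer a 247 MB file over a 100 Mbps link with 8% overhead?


Effective throughput = 100 * (1 - 8/100) = 92 Mbps
File size in Mb = 247 * 8 = 1976 Mb
Time = 1976 / 92
Time = 21.4783 seconds


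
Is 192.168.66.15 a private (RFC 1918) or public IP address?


RFC 1918 private ranges:
  10.0.0.0/8 (10.0.0.0 - 10.255.255.255)
  172.16.0.0/12 (172.16.0.0 - 172.31.255.255)
  192.168.0.0/16 (192.168.0.0 - 192.168.255.255)
Private (in 192.168.0.0/16)


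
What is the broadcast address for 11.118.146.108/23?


Network: 11.118.146.0/23
Host bits = 9
Set all host bits to 1:
Broadcast: 11.118.147.255


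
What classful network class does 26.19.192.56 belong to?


First octet: 26
Binary: 00011010
0xxxxxxx -> Class A (1-126)
Class A, default mask 255.0.0.0 (/8)


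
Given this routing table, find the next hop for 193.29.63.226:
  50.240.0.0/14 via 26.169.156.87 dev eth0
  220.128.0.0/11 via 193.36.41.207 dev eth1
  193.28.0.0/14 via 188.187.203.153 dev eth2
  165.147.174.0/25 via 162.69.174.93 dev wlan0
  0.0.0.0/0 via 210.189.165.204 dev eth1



Longest prefix match for 193.29.63.226:
  /14 50.240.0.0: no
  /11 220.128.0.0: no
  /14 193.28.0.0: MATCH
  /25 165.147.174.0: no
  /0 0.0.0.0: MATCH
Selected: next-hop 188.187.203.153 via eth2 (matched /14)


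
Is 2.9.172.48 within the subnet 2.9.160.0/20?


Subnet network: 2.9.160.0
Test IP AND mask: 2.9.160.0
Yes, 2.9.172.48 is in 2.9.160.0/20


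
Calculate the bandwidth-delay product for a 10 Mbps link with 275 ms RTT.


BDP = bandwidth * RTT
= 10 Mbps * 275 ms
= 10 * 1e6 * 275 / 1000 bits
= 2750000 bits
= 343750 bytes
= 335.6934 KB
BDP = 2750000 bits (343750 bytes)


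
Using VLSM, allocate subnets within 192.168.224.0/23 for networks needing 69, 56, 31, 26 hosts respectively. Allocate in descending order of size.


69 hosts -> /25 (126 usable): 192.168.224.0/25
56 hosts -> /26 (62 usable): 192.168.224.128/26
31 hosts -> /26 (62 usable): 192.168.224.192/26
26 hosts -> /27 (30 usable): 192.168.225.0/27
Allocation: 192.168.224.0/25 (69 hosts, 126 usable); 192.168.224.128/26 (56 hosts, 62 usable); 192.168.224.192/26 (31 hosts, 62 usable); 192.168.225.0/27 (26 hosts, 30 usable)


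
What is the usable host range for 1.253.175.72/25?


Network: 1.253.175.0
Broadcast: 1.253.175.127
First usable = network + 1
Last usable = broadcast - 1
Range: 1.253.175.1 to 1.253.175.126


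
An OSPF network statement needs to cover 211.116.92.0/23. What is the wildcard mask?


Subnet mask: 255.255.254.0
Wildcard = 255.255.255.255 - subnet mask
255 - 255 = 0
255 - 255 = 0
255 - 254 = 1
255 - 0 = 255
Wildcard: 0.0.1.255


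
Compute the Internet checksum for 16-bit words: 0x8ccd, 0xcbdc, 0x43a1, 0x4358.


Sum all words (with carry folding):
+ 0x8ccd = 0x8ccd
+ 0xcbdc = 0x58aa
+ 0x43a1 = 0x9c4b
+ 0x4358 = 0xdfa3
One's complement: ~0xdfa3
Checksum = 0x205c


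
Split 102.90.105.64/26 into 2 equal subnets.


New prefix = 26 + 1 = 27
Each subnet has 32 addresses
  102.90.105.64/27
  102.90.105.96/27
Subnets: 102.90.105.64/27, 102.90.105.96/27


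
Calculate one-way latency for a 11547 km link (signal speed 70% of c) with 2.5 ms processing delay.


Speed = 0.7 * 3e5 km/s = 210000 km/s
Propagation delay = 11547 / 210000 = 0.055 s = 54.9857 ms
Processing delay = 2.5 ms
Total one-way latency = 57.4857 ms


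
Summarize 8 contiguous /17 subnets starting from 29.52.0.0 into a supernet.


Original prefix: /17
Number of subnets: 8 = 2^3
New prefix = 17 - 3 = 14
Supernet: 29.52.0.0/14


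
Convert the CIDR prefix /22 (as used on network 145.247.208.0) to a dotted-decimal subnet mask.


/22 means 22 network bits, 10 host bits
Binary: 11111111111111111111110000000000
Mask: 255.255.252.0


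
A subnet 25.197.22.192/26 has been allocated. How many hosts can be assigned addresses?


Host bits = 32 - 26 = 6
Total addresses = 2^6 = 64
Usable = total - 2 (network and broadcast)
Usable hosts: 62


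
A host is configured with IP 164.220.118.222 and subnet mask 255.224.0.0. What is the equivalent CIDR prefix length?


Binary: 11111111.11100000.00000000.00000000
Count leading 1s
Prefix: /11


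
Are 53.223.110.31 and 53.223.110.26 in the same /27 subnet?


Mask: 255.255.255.224
53.223.110.31 AND mask = 53.223.110.0
53.223.110.26 AND mask = 53.223.110.0
Yes, same subnet (53.223.110.0)


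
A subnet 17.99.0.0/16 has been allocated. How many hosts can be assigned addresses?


Host bits = 32 - 16 = 16
Total addresses = 2^16 = 65536
Usable = total - 2 (network and broadcast)
Usable hosts: 65534


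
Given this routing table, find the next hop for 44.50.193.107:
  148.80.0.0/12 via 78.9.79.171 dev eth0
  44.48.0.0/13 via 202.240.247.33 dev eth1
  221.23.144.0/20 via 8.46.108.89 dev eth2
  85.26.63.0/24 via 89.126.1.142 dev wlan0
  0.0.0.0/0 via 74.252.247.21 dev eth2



Longest prefix match for 44.50.193.107:
  /12 148.80.0.0: no
  /13 44.48.0.0: MATCH
  /20 221.23.144.0: no
  /24 85.26.63.0: no
  /0 0.0.0.0: MATCH
Selected: next-hop 202.240.247.33 via eth1 (matched /13)


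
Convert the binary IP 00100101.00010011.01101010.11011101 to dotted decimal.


00100101 = 37
00010011 = 19
01101010 = 106
11011101 = 221
IP: 37.19.106.221


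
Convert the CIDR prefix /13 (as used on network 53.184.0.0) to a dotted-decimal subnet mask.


/13 means 13 network bits, 19 host bits
Binary: 11111111111110000000000000000000
Mask: 255.248.0.0


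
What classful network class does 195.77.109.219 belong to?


First octet: 195
Binary: 11000011
110xxxxx -> Class C (192-223)
Class C, default mask 255.255.255.0 (/24)


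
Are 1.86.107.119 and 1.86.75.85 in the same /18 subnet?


Mask: 255.255.192.0
1.86.107.119 AND mask = 1.86.64.0
1.86.75.85 AND mask = 1.86.64.0
Yes, same subnet (1.86.64.0)


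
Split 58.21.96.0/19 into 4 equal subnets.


New prefix = 19 + 2 = 21
Each subnet has 2048 addresses
  58.21.96.0/21
  58.21.104.0/21
  58.21.112.0/21
  58.21.120.0/21
Subnets: 58.21.96.0/21, 58.21.104.0/21, 58.21.112.0/21, 58.21.120.0/21


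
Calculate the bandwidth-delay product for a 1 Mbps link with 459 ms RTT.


BDP = bandwidth * RTT
= 1 Mbps * 459 ms
= 1 * 1e6 * 459 / 1000 bits
= 459000 bits
= 57375 bytes
= 56.0303 KB
BDP = 459000 bits (57375 bytes)


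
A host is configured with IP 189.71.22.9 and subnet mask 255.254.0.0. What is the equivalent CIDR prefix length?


Binary: 11111111.11111110.00000000.00000000
Count leading 1s
Prefix: /15


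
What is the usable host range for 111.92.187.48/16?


Network: 111.92.0.0
Broadcast: 111.92.255.255
First usable = network + 1
Last usable = broadcast - 1
Range: 111.92.0.1 to 111.92.255.254


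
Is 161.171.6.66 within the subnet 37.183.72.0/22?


Subnet network: 37.183.72.0
Test IP AND mask: 161.171.4.0
No, 161.171.6.66 is not in 37.183.72.0/22


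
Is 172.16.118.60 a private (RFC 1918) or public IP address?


RFC 1918 private ranges:
  10.0.0.0/8 (10.0.0.0 - 10.255.255.255)
  172.16.0.0/12 (172.16.0.0 - 172.31.255.255)
  192.168.0.0/16 (192.168.0.0 - 192.168.255.255)
Private (in 172.16.0.0/12)


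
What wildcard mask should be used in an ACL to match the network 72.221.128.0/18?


Subnet mask: 255.255.192.0
Wildcard = 255.255.255.255 - subnet mask
255 - 255 = 0
255 - 255 = 0
255 - 192 = 63
255 - 0 = 255
Wildcard: 0.0.63.255


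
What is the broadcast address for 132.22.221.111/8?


Network: 132.0.0.0/8
Host bits = 24
Set all host bits to 1:
Broadcast: 132.255.255.255


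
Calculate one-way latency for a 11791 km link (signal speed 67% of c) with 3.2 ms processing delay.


Speed = 0.67 * 3e5 km/s = 201000 km/s
Propagation delay = 11791 / 201000 = 0.0587 s = 58.6617 ms
Processing delay = 3.2 ms
Total one-way latency = 61.8617 ms


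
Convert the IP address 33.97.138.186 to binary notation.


33 = 00100001
97 = 01100001
138 = 10001010
186 = 10111010
Binary: 00100001.01100001.10001010.10111010


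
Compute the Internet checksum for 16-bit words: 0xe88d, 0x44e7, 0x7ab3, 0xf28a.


Sum all words (with carry folding):
+ 0xe88d = 0xe88d
+ 0x44e7 = 0x2d75
+ 0x7ab3 = 0xa828
+ 0xf28a = 0x9ab3
One's complement: ~0x9ab3
Checksum = 0x654c


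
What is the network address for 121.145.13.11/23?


IP:   01111001.10010001.00001101.00001011
Mask: 11111111.11111111.11111110.00000000
AND operation:
Net:  01111001.10010001.00001100.00000000
Network: 121.145.12.0/23


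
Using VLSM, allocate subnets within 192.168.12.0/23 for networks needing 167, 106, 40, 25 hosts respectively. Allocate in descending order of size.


167 hosts -> /24 (254 usable): 192.168.12.0/24
106 hosts -> /25 (126 usable): 192.168.13.0/25
40 hosts -> /26 (62 usable): 192.168.13.128/26
25 hosts -> /27 (30 usable): 192.168.13.192/27
Allocation: 192.168.12.0/24 (167 hosts, 254 usable); 192.168.13.0/25 (106 hosts, 126 usable); 192.168.13.128/26 (40 hosts, 62 usable); 192.168.13.192/27 (25 hosts, 30 usable)


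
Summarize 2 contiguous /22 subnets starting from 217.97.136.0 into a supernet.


Original prefix: /22
Number of subnets: 2 = 2^1
New prefix = 22 - 1 = 21
Supernet: 217.97.136.0/21


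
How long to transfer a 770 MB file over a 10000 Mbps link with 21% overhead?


Effective throughput = 10000 * (1 - 21/100) = 7900 Mbps
File size in Mb = 770 * 8 = 6160 Mb
Time = 6160 / 7900
Time = 0.7797 seconds


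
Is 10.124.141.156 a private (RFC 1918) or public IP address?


RFC 1918 private ranges:
  10.0.0.0/8 (10.0.0.0 - 10.255.255.255)
  172.16.0.0/12 (172.16.0.0 - 172.31.255.255)
  192.168.0.0/16 (192.168.0.0 - 192.168.255.255)
Private (in 10.0.0.0/8)


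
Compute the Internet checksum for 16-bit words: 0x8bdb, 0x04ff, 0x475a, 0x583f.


Sum all words (with carry folding):
+ 0x8bdb = 0x8bdb
+ 0x04ff = 0x90da
+ 0x475a = 0xd834
+ 0x583f = 0x3074
One's complement: ~0x3074
Checksum = 0xcf8b
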